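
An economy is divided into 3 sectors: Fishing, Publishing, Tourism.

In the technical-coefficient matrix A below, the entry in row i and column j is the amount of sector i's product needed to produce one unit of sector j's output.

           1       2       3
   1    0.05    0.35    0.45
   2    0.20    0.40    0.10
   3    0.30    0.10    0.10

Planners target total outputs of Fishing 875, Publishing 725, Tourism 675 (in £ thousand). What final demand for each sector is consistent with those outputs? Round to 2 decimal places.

I − A =
  [   0.95    -0.35    -0.45]
  [  -0.20     0.60    -0.10]
  [  -0.30    -0.10     0.90]
d = (I − A) x:
  d_1 = (+0.95)·875 + (-0.35)·725 + (-0.45)·675 = 273.75
  d_2 = (-0.20)·875 + (+0.60)·725 + (-0.10)·675 = 192.50
  d_3 = (-0.30)·875 + (-0.10)·725 + (+0.90)·675 = 272.50

d_1 = 273.75, d_2 = 192.50, d_3 = 272.50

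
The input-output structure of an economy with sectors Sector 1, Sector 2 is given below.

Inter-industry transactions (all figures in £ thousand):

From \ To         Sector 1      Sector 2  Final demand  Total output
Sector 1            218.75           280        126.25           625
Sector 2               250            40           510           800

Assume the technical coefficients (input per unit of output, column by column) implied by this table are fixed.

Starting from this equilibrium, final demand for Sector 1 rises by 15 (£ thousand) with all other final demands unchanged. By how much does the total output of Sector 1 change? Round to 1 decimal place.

Δx_1 = 29.8

Technical coefficients a_ij = z_ij / X_j:
  a_11 = 218.75/625 = 0.35, a_21 = 250/625 = 0.40
  a_12 = 280/800 = 0.35, a_22 = 40/800 = 0.05
I − A =
  [   0.65    -0.35]
  [  -0.40     0.95]
det(I−A) = (0.65)(0.95) − (-0.35)(-0.40) = 0.4775
adj(I−A) = [[0.95, 0.35], [0.40, 0.65]]
(I − A)⁻¹ = adj(I−A) / det(I−A) ≈
  [   1.9895     0.7330]
  [   0.8377     1.3613]
Δx = (I − A)⁻¹ Δd with Δd having +15 in the Sector 1 component and 0 elsewhere.
So Δx_1 = L_11 · (+15), where L_11 = adj(I−A)_11 / det(I−A) = 0.95 / 0.4775.
Δx_1 = 0.95 × (+15) / 0.4775 = 14.25 / 0.4775 ≈ 29.8.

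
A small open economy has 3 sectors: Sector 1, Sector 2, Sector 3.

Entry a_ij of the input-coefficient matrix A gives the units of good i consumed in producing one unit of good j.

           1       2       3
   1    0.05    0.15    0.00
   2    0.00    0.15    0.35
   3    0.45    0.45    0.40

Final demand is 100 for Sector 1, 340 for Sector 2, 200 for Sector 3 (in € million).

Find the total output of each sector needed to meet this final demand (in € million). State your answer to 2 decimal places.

x_1 = 245.30, x_2 = 886.91, x_3 = 1182.49

I − A =
  [   0.95    -0.15     0.00]
  [   0.00     0.85    -0.35]
  [  -0.45    -0.45     0.60]
Cofactors of I−A, C_ij = (−1)^(i+j)·(minor ij) (rows/columns in the sector order above):
  C_11 = (0.85)(0.60) − (-0.35)(-0.45) = 0.3525
  C_12 = −[(0.00)(0.60) − (-0.35)(-0.45)] = 0.1575
  C_13 = (0.00)(-0.45) − (0.85)(-0.45) = 0.3825
  C_21 = −[(-0.15)(0.60) − (0.00)(-0.45)] = 0.0900
  C_22 = (0.95)(0.60) − (0.00)(-0.45) = 0.5700
  C_23 = −[(0.95)(-0.45) − (-0.15)(-0.45)] = 0.4950
  C_31 = (-0.15)(-0.35) − (0.00)(0.85) = 0.0525
  C_32 = −[(0.95)(-0.35) − (0.00)(0.00)] = 0.3325
  C_33 = (0.95)(0.85) − (-0.15)(0.00) = 0.8075
det(I−A) = Σ_j (I−A)_1j·C_1j = (0.95)(0.3525) + (-0.15)(0.1575) + (0.00)(0.3825) = 0.31125
adj(I−A) = Cᵀ =
  [ 0.3525   0.0900   0.0525]
  [ 0.1575   0.5700   0.3325]
  [ 0.3825   0.4950   0.8075]
(I − A)⁻¹ = adj(I−A) / det(I−A) ≈
  [   1.1325     0.2892     0.1687]
  [   0.5060     1.8313     1.0683]
  [   1.2289     1.5904     2.5944]
x = (I − A)⁻¹ d = adj(I−A)·d / det(I−A), with det(I−A) = 0.31125:
  x_1 = (0.3525·100 + 0.0900·340 + 0.0525·200) / 0.31125 = 76.35 / 0.31125 ≈ 245.30
  x_2 = (0.1575·100 + 0.5700·340 + 0.3325·200) / 0.31125 = 276.05 / 0.31125 ≈ 886.91
  x_3 = (0.3825·100 + 0.4950·340 + 0.8075·200) / 0.31125 = 368.05 / 0.31125 ≈ 1182.49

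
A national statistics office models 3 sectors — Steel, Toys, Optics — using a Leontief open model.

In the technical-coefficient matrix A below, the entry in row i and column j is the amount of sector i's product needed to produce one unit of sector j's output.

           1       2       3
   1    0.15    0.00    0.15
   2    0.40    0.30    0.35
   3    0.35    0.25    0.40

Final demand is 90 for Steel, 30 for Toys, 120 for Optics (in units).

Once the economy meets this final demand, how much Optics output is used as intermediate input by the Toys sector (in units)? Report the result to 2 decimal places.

I − A =
  [   0.85     0.00    -0.15]
  [  -0.40     0.70    -0.35]
  [  -0.35    -0.25     0.60]
Cofactors of I−A, C_ij = (−1)^(i+j)·(minor ij) (rows/columns in the sector order above):
  C_11 = (0.70)(0.60) − (-0.35)(-0.25) = 0.3325
  C_12 = −[(-0.40)(0.60) − (-0.35)(-0.35)] = 0.3625
  C_13 = (-0.40)(-0.25) − (0.70)(-0.35) = 0.3450
  C_21 = −[(0.00)(0.60) − (-0.15)(-0.25)] = 0.0375
  C_22 = (0.85)(0.60) − (-0.15)(-0.35) = 0.4575
  C_23 = −[(0.85)(-0.25) − (0.00)(-0.35)] = 0.2125
  C_31 = (0.00)(-0.35) − (-0.15)(0.70) = 0.1050
  C_32 = −[(0.85)(-0.35) − (-0.15)(-0.40)] = 0.3575
  C_33 = (0.85)(0.70) − (0.00)(-0.40) = 0.5950
det(I−A) = Σ_j (I−A)_1j·C_1j = (0.85)(0.3325) + (0.00)(0.3625) + (-0.15)(0.3450) = 0.230875
adj(I−A) = Cᵀ =
  [ 0.3325   0.0375   0.1050]
  [ 0.3625   0.4575   0.3575]
  [ 0.3450   0.2125   0.5950]
(I − A)⁻¹ = adj(I−A) / det(I−A) ≈
  [   1.4402     0.1624     0.4548]
  [   1.5701     1.9816     1.5485]
  [   1.4943     0.9204     2.5772]
First solve x = (I − A)⁻¹ d = adj(I−A)·d / det(I−A); in particular x_2 = (0.3625·90 + 0.4575·30 + 0.3575·120) / 0.230875 = 89.25 / 0.230875 ≈ 386.5728.
Intermediate flow from 3 to 2: z_32 = a_32 · x_2 = 0.25 × 89.25 / 0.230875 = 22.3125 / 0.230875 ≈ 96.64.

z_32 = 96.64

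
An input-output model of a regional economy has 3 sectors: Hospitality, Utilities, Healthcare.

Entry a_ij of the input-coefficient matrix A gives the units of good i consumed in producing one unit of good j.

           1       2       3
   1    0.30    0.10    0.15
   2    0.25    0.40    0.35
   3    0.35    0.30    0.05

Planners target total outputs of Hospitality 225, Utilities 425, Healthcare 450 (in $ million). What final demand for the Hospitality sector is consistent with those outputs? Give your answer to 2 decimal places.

d_1 = 47.50

I − A =
  [   0.70    -0.10    -0.15]
  [  -0.25     0.60    -0.35]
  [  -0.35    -0.30     0.95]
d = (I − A) x:
  d_1 = (+0.70)·225 + (-0.10)·425 + (-0.15)·450 = 47.50
  d_2 = (-0.25)·225 + (+0.60)·425 + (-0.35)·450 = 41.25
  d_3 = (-0.35)·225 + (-0.30)·425 + (+0.95)·450 = 221.25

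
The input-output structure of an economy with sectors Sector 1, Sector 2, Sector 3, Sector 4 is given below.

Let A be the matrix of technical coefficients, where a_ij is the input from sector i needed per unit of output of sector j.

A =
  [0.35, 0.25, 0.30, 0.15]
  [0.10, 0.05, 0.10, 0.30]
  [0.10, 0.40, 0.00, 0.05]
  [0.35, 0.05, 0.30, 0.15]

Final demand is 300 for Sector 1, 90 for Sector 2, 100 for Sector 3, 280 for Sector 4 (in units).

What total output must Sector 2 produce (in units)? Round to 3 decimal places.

x_2 = 590.512

I − A =
  [   0.65    -0.25    -0.30    -0.15]
  [  -0.10     0.95    -0.10    -0.30]
  [  -0.10    -0.40     1.00    -0.05]
  [  -0.35    -0.05    -0.30     0.85]
Compute the cofactors C_ij = (−1)^(i+j)·(3×3 minor ij) of I−A; the adjugate is their transpose:
adj(I−A) = Cᵀ =
  [ 0.708000   0.337000   0.325000   0.263000]
  [ 0.207750   0.455000   0.170000   0.207250]
  [ 0.172125   0.228000   0.417000   0.135375]
  [ 0.364500   0.246000   0.291000   0.523500]
det(I−A) = Σ_j (I−A)_1j·C_1j = (0.65)(0.708000) + (-0.25)(0.207750) + (-0.30)(0.172125) + (-0.15)(0.364500) = 0.30195
(I − A)⁻¹ = adj(I−A) / det(I−A) ≈
  [   2.3448     1.1161     1.0763     0.8710]
  [   0.6880     1.5069     0.5630     0.6864]
  [   0.5700     0.7551     1.3810     0.4483]
  [   1.2072     0.8147     0.9637     1.7337]
x = (I − A)⁻¹ d = adj(I−A)·d / det(I−A), with det(I−A) = 0.30195:
  x_1 = (0.708000·300 + 0.337000·90 + 0.325000·100 + 0.263000·280) / 0.30195 = 348.87 / 0.30195 ≈ 1155.390
  x_2 = (0.207750·300 + 0.455000·90 + 0.170000·100 + 0.207250·280) / 0.30195 = 178.305 / 0.30195 ≈ 590.512
  x_3 = (0.172125·300 + 0.228000·90 + 0.417000·100 + 0.135375·280) / 0.30195 = 151.7625 / 0.30195 ≈ 502.608
  x_4 = (0.364500·300 + 0.246000·90 + 0.291000·100 + 0.523500·280) / 0.30195 = 307.17 / 0.30195 ≈ 1017.288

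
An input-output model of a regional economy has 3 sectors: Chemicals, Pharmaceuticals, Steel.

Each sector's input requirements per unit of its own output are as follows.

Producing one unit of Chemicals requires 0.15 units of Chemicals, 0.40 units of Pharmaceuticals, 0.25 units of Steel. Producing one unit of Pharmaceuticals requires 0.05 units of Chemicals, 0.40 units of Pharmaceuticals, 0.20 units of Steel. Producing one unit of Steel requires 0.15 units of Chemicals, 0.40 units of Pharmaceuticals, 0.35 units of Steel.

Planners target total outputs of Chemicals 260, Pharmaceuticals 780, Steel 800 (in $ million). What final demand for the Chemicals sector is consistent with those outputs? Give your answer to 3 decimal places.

I − A =
  [   0.85    -0.05    -0.15]
  [  -0.40     0.60    -0.40]
  [  -0.25    -0.20     0.65]
d = (I − A) x:
  d_1 = (+0.85)·260 + (-0.05)·780 + (-0.15)·800 = 62.000
  d_2 = (-0.40)·260 + (+0.60)·780 + (-0.40)·800 = 44.000
  d_3 = (-0.25)·260 + (-0.20)·780 + (+0.65)·800 = 299.000

d_1 = 62.000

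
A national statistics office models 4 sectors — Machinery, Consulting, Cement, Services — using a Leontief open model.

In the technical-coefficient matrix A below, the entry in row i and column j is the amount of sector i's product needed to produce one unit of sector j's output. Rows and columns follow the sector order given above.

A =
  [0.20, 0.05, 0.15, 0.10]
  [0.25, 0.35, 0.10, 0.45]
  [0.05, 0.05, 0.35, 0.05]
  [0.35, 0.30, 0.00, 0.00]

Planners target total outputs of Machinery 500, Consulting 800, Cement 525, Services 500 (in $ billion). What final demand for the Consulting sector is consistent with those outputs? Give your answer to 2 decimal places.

d_2 = 117.50

I − A =
  [   0.80    -0.05    -0.15    -0.10]
  [  -0.25     0.65    -0.10    -0.45]
  [  -0.05    -0.05     0.65    -0.05]
  [  -0.35    -0.30     0.00     1.00]
d = (I − A) x:
  d_1 = (+0.80)·500 + (-0.05)·800 + (-0.15)·525 + (-0.10)·500 = 231.25
  d_2 = (-0.25)·500 + (+0.65)·800 + (-0.10)·525 + (-0.45)·500 = 117.50
  d_3 = (-0.05)·500 + (-0.05)·800 + (+0.65)·525 + (-0.05)·500 = 251.25
  d_4 = (-0.35)·500 + (-0.30)·800 + (+0.00)·525 + (+1.00)·500 = 85.00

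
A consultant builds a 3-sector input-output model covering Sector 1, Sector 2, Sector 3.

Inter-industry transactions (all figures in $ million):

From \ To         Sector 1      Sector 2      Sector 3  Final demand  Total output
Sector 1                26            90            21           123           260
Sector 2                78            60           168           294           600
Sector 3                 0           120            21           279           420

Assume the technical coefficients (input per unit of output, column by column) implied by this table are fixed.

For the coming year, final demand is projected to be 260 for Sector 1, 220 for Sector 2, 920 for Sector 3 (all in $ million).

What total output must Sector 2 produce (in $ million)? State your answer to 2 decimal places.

Technical coefficients a_ij = z_ij / X_j:
  a_11 = 26/260 = 0.10, a_21 = 78/260 = 0.30, a_31 = 0/260 = 0.00
  a_12 = 90/600 = 0.15, a_22 = 60/600 = 0.10, a_32 = 120/600 = 0.20
  a_13 = 21/420 = 0.05, a_23 = 168/420 = 0.40, a_33 = 21/420 = 0.05
I − A =
  [   0.90    -0.15    -0.05]
  [  -0.30     0.90    -0.40]
  [   0.00    -0.20     0.95]
Cofactors of I−A, C_ij = (−1)^(i+j)·(minor ij) (rows/columns in the sector order above):
  C_11 = (0.90)(0.95) − (-0.40)(-0.20) = 0.7750
  C_12 = −[(-0.30)(0.95) − (-0.40)(0.00)] = 0.2850
  C_13 = (-0.30)(-0.20) − (0.90)(0.00) = 0.0600
  C_21 = −[(-0.15)(0.95) − (-0.05)(-0.20)] = 0.1525
  C_22 = (0.90)(0.95) − (-0.05)(0.00) = 0.8550
  C_23 = −[(0.90)(-0.20) − (-0.15)(0.00)] = 0.1800
  C_31 = (-0.15)(-0.40) − (-0.05)(0.90) = 0.1050
  C_32 = −[(0.90)(-0.40) − (-0.05)(-0.30)] = 0.3750
  C_33 = (0.90)(0.90) − (-0.15)(-0.30) = 0.7650
det(I−A) = Σ_j (I−A)_1j·C_1j = (0.90)(0.7750) + (-0.15)(0.2850) + (-0.05)(0.0600) = 0.65175
adj(I−A) = Cᵀ =
  [ 0.7750   0.1525   0.1050]
  [ 0.2850   0.8550   0.3750]
  [ 0.0600   0.1800   0.7650]
(I − A)⁻¹ = adj(I−A) / det(I−A) ≈
  [   1.1891     0.2340     0.1611]
  [   0.4373     1.3119     0.5754]
  [   0.0921     0.2762     1.1738]
x = (I − A)⁻¹ d = adj(I−A)·d / det(I−A), with det(I−A) = 0.65175:
  x_1 = (0.7750·260 + 0.1525·220 + 0.1050·920) / 0.65175 = 331.65 / 0.65175 ≈ 508.86
  x_2 = (0.2850·260 + 0.8550·220 + 0.3750·920) / 0.65175 = 607.20 / 0.65175 ≈ 931.65
  x_3 = (0.0600·260 + 0.1800·220 + 0.7650·920) / 0.65175 = 759.00 / 0.65175 ≈ 1164.56

x_2 = 931.65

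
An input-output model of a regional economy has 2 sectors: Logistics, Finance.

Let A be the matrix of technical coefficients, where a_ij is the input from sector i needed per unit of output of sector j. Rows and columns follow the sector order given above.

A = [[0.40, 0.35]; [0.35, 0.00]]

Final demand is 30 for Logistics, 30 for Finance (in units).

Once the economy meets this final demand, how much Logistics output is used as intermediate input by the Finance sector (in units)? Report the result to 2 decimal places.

I − A =
  [   0.60    -0.35]
  [  -0.35     1.00]
det(I−A) = (0.60)(1.00) − (-0.35)(-0.35) = 0.4775
adj(I−A) = [[1.00, 0.35], [0.35, 0.60]]
(I − A)⁻¹ = adj(I−A) / det(I−A) ≈
  [   2.0942     0.7330]
  [   0.7330     1.2565]
First solve x = (I − A)⁻¹ d = adj(I−A)·d / det(I−A); in particular x_2 = (0.35·30 + 0.60·30) / 0.4775 = 28.50 / 0.4775 ≈ 59.6859.
Intermediate flow from 1 to 2: z_12 = a_12 · x_2 = 0.35 × 28.50 / 0.4775 = 9.975 / 0.4775 ≈ 20.89.

z_12 = 20.89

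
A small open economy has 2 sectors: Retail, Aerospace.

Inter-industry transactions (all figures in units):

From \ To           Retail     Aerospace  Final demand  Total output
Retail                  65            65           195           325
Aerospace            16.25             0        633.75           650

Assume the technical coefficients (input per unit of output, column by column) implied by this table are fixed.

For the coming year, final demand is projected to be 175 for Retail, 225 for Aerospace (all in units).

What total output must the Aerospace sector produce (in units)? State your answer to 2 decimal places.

x_A = 237.42

Technical coefficients a_ij = z_ij / X_j:
  a_RR = 65/325 = 0.20, a_AR = 16.25/325 = 0.05
  a_RA = 65/650 = 0.10, a_AA = 0/650 = 0.00
I − A =
  [   0.80    -0.10]
  [  -0.05     1.00]
det(I−A) = (0.80)(1.00) − (-0.10)(-0.05) = 0.7950
adj(I−A) = [[1.00, 0.10], [0.05, 0.80]]
(I − A)⁻¹ = adj(I−A) / det(I−A) ≈
  [   1.2579     0.1258]
  [   0.0629     1.0063]
x = (I − A)⁻¹ d = adj(I−A)·d / det(I−A), with det(I−A) = 0.7950:
  x_R = (1.00·175 + 0.10·225) / 0.7950 = 197.50 / 0.7950 ≈ 248.43
  x_A = (0.05·175 + 0.80·225) / 0.7950 = 188.75 / 0.7950 ≈ 237.42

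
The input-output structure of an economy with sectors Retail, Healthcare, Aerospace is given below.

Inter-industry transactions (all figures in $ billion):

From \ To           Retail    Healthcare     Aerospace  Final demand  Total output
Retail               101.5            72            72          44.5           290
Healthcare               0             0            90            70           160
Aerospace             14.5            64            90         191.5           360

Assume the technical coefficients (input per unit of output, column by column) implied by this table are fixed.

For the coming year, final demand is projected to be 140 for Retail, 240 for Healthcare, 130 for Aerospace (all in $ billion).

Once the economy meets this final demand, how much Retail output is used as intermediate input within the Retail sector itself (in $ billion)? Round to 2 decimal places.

Technical coefficients a_ij = z_ij / X_j:
  a_11 = 101.5/290 = 0.35, a_21 = 0/290 = 0.00, a_31 = 14.5/290 = 0.05
  a_12 = 72/160 = 0.45, a_22 = 0/160 = 0.00, a_32 = 64/160 = 0.40
  a_13 = 72/360 = 0.20, a_23 = 90/360 = 0.25, a_33 = 90/360 = 0.25
I − A =
  [   0.65    -0.45    -0.20]
  [   0.00     1.00    -0.25]
  [  -0.05    -0.40     0.75]
Cofactors of I−A, C_ij = (−1)^(i+j)·(minor ij) (rows/columns in the sector order above):
  C_11 = (1.00)(0.75) − (-0.25)(-0.40) = 0.6500
  C_12 = −[(0.00)(0.75) − (-0.25)(-0.05)] = 0.0125
  C_13 = (0.00)(-0.40) − (1.00)(-0.05) = 0.0500
  C_21 = −[(-0.45)(0.75) − (-0.20)(-0.40)] = 0.4175
  C_22 = (0.65)(0.75) − (-0.20)(-0.05) = 0.4775
  C_23 = −[(0.65)(-0.40) − (-0.45)(-0.05)] = 0.2825
  C_31 = (-0.45)(-0.25) − (-0.20)(1.00) = 0.3125
  C_32 = −[(0.65)(-0.25) − (-0.20)(0.00)] = 0.1625
  C_33 = (0.65)(1.00) − (-0.45)(0.00) = 0.6500
det(I−A) = Σ_j (I−A)_1j·C_1j = (0.65)(0.6500) + (-0.45)(0.0125) + (-0.20)(0.0500) = 0.406875
adj(I−A) = Cᵀ =
  [ 0.6500   0.4175   0.3125]
  [ 0.0125   0.4775   0.1625]
  [ 0.0500   0.2825   0.6500]
(I − A)⁻¹ = adj(I−A) / det(I−A) ≈
  [   1.5975     1.0261     0.7680]
  [   0.0307     1.1736     0.3994]
  [   0.1229     0.6943     1.5975]
First solve x = (I − A)⁻¹ d = adj(I−A)·d / det(I−A); in particular x_1 = (0.6500·140 + 0.4175·240 + 0.3125·130) / 0.406875 = 231.825 / 0.406875 ≈ 569.7696.
Intermediate flow from 1 to 1: z_11 = a_11 · x_1 = 0.35 × 231.825 / 0.406875 = 81.13875 / 0.406875 ≈ 199.42.

z_11 = 199.42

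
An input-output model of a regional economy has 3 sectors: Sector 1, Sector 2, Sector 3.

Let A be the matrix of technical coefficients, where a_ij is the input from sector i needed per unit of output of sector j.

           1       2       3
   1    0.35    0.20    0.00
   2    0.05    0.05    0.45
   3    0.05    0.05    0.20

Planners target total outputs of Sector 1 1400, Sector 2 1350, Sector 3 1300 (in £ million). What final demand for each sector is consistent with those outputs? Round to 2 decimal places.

d_1 = 640.00, d_2 = 627.50, d_3 = 902.50

I − A =
  [   0.65    -0.20     0.00]
  [  -0.05     0.95    -0.45]
  [  -0.05    -0.05     0.80]
d = (I − A) x:
  d_1 = (+0.65)·1400 + (-0.20)·1350 + (+0.00)·1300 = 640.00
  d_2 = (-0.05)·1400 + (+0.95)·1350 + (-0.45)·1300 = 627.50
  d_3 = (-0.05)·1400 + (-0.05)·1350 + (+0.80)·1300 = 902.50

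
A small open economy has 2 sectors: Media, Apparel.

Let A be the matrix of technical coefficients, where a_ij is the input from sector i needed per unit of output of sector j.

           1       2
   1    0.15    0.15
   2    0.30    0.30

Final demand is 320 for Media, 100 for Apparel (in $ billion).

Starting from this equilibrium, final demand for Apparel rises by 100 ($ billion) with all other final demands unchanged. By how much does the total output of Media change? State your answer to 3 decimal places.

I − A =
  [   0.85    -0.15]
  [  -0.30     0.70]
det(I−A) = (0.85)(0.70) − (-0.15)(-0.30) = 0.5500
adj(I−A) = [[0.70, 0.15], [0.30, 0.85]]
(I − A)⁻¹ = adj(I−A) / det(I−A) ≈
  [   1.2727     0.2727]
  [   0.5455     1.5455]
Δx = (I − A)⁻¹ Δd with Δd having +100 in the Apparel component and 0 elsewhere.
So Δx_1 = L_12 · (+100), where L_12 = adj(I−A)_12 / det(I−A) = 0.15 / 0.5500.
Δx_1 = 0.15 × (+100) / 0.5500 = 15.00 / 0.5500 ≈ 27.273.

Δx_1 = 27.273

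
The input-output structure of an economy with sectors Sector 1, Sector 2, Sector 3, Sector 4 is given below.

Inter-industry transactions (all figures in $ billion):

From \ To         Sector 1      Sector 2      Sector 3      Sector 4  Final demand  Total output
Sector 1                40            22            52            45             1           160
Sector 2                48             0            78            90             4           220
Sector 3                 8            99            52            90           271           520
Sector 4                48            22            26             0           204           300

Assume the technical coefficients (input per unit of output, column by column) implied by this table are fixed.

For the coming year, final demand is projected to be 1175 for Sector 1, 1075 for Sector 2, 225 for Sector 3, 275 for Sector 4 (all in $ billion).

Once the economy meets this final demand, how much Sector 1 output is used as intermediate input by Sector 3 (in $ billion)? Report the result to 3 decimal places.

Technical coefficients a_ij = z_ij / X_j:
  a_11 = 40/160 = 0.25, a_21 = 48/160 = 0.30, a_31 = 8/160 = 0.05, a_41 = 48/160 = 0.30
  a_12 = 22/220 = 0.10, a_22 = 0/220 = 0.00, a_32 = 99/220 = 0.45, a_42 = 22/220 = 0.10
  a_13 = 52/520 = 0.10, a_23 = 78/520 = 0.15, a_33 = 52/520 = 0.10, a_43 = 26/520 = 0.05
  a_14 = 45/300 = 0.15, a_24 = 90/300 = 0.30, a_34 = 90/300 = 0.30, a_44 = 0/300 = 0.00
I − A =
  [   0.75    -0.10    -0.10    -0.15]
  [  -0.30     1.00    -0.15    -0.30]
  [  -0.05    -0.45     0.90    -0.30]
  [  -0.30    -0.10    -0.05     1.00]
Compute the cofactors C_ij = (−1)^(i+j)·(3×3 minor ij) of I−A; the adjugate is their transpose:
adj(I−A) = Cᵀ =
  [ 0.779250   0.153375   0.123250   0.199875]
  [ 0.368250   0.608875   0.158250   0.285375]
  [ 0.323000   0.354500   0.639000   0.346500]
  [ 0.286750   0.124625   0.084750   0.578125]
det(I−A) = Σ_j (I−A)_1j·C_1j = (0.75)(0.779250) + (-0.10)(0.368250) + (-0.10)(0.323000) + (-0.15)(0.286750) = 0.4723
(I − A)⁻¹ = adj(I−A) / det(I−A) ≈
  [   1.6499     0.3247     0.2610     0.4232]
  [   0.7797     1.2892     0.3351     0.6042]
  [   0.6839     0.7506     1.3530     0.7336]
  [   0.6071     0.2639     0.1794     1.2241]
First solve x = (I − A)⁻¹ d = adj(I−A)·d / det(I−A); in particular x_3 = (0.323000·1175 + 0.354500·1075 + 0.639000·225 + 0.346500·275) / 0.4723 = 999.675 / 0.4723 ≈ 2116.61021.
Intermediate flow from 1 to 3: z_13 = a_13 · x_3 = 0.10 × 999.675 / 0.4723 = 99.9675 / 0.4723 ≈ 211.661.

z_13 = 211.661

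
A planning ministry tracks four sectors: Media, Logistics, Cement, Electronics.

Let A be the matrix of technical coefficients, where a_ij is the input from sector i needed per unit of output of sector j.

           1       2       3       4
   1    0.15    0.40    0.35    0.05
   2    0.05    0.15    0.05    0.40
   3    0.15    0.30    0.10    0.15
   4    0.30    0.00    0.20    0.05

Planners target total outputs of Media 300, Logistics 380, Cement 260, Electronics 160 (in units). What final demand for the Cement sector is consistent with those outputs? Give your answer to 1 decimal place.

d_3 = 51.0

I − A =
  [   0.85    -0.40    -0.35    -0.05]
  [  -0.05     0.85    -0.05    -0.40]
  [  -0.15    -0.30     0.90    -0.15]
  [  -0.30     0.00    -0.20     0.95]
d = (I − A) x:
  d_1 = (+0.85)·300 + (-0.40)·380 + (-0.35)·260 + (-0.05)·160 = 4.0
  d_2 = (-0.05)·300 + (+0.85)·380 + (-0.05)·260 + (-0.40)·160 = 231.0
  d_3 = (-0.15)·300 + (-0.30)·380 + (+0.90)·260 + (-0.15)·160 = 51.0
  d_4 = (-0.30)·300 + (+0.00)·380 + (-0.20)·260 + (+0.95)·160 = 10.0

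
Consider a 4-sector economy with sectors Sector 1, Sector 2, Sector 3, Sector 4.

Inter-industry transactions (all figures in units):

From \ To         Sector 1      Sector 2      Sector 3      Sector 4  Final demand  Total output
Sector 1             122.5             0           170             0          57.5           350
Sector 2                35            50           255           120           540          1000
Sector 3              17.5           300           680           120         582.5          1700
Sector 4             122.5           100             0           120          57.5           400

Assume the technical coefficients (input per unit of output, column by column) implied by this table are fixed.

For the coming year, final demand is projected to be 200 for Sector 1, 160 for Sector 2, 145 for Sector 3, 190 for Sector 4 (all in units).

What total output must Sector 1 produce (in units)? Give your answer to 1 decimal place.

Technical coefficients a_ij = z_ij / X_j:
  a_11 = 122.5/350 = 0.35, a_21 = 35/350 = 0.10, a_31 = 17.5/350 = 0.05, a_41 = 122.5/350 = 0.35
  a_12 = 0/1000 = 0.00, a_22 = 50/1000 = 0.05, a_32 = 300/1000 = 0.30, a_42 = 100/1000 = 0.10
  a_13 = 170/1700 = 0.10, a_23 = 255/1700 = 0.15, a_33 = 680/1700 = 0.40, a_43 = 0/1700 = 0.00
  a_14 = 0/400 = 0.00, a_24 = 120/400 = 0.30, a_34 = 120/400 = 0.30, a_44 = 120/400 = 0.30
I − A =
  [   0.65     0.00    -0.10     0.00]
  [  -0.10     0.95    -0.15    -0.30]
  [  -0.05    -0.30     0.60    -0.30]
  [  -0.35    -0.10     0.00     0.70]
Compute the cofactors C_ij = (−1)^(i+j)·(3×3 minor ij) of I−A; the adjugate is their transpose:
adj(I−A) = Cᵀ =
  [ 0.34500   0.02400   0.06350   0.03750]
  [ 0.12600   0.25900   0.08575   0.14775]
  [ 0.18700   0.15600   0.41275   0.24375]
  [ 0.19050   0.04900   0.04400   0.33350]
det(I−A) = Σ_j (I−A)_1j·C_1j = (0.65)(0.34500) + (0.00)(0.12600) + (-0.10)(0.18700) + (0.00)(0.19050) = 0.20555
(I − A)⁻¹ = adj(I−A) / det(I−A) ≈
  [   1.6784     0.1168     0.3089     0.1824]
  [   0.6130     1.2600     0.4172     0.7188]
  [   0.9098     0.7589     2.0080     1.1858]
  [   0.9268     0.2384     0.2141     1.6225]
x = (I − A)⁻¹ d = adj(I−A)·d / det(I−A), with det(I−A) = 0.20555:
  x_1 = (0.34500·200 + 0.02400·160 + 0.06350·145 + 0.03750·190) / 0.20555 = 89.1725 / 0.20555 ≈ 433.8
  x_2 = (0.12600·200 + 0.25900·160 + 0.08575·145 + 0.14775·190) / 0.20555 = 107.14625 / 0.20555 ≈ 521.3
  x_3 = (0.18700·200 + 0.15600·160 + 0.41275·145 + 0.24375·190) / 0.20555 = 168.52125 / 0.20555 ≈ 819.9
  x_4 = (0.19050·200 + 0.04900·160 + 0.04400·145 + 0.33350·190) / 0.20555 = 115.685 / 0.20555 ≈ 562.8

x_1 = 433.8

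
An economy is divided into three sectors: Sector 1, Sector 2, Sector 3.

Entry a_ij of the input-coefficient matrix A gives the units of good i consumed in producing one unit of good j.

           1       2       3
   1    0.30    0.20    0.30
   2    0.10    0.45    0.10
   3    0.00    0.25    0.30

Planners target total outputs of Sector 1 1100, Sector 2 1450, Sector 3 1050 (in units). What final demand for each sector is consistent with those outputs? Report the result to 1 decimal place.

d_1 = 165.0, d_2 = 582.5, d_3 = 372.5

I − A =
  [   0.70    -0.20    -0.30]
  [  -0.10     0.55    -0.10]
  [   0.00    -0.25     0.70]
d = (I − A) x:
  d_1 = (+0.70)·1100 + (-0.20)·1450 + (-0.30)·1050 = 165.0
  d_2 = (-0.10)·1100 + (+0.55)·1450 + (-0.10)·1050 = 582.5
  d_3 = (+0.00)·1100 + (-0.25)·1450 + (+0.70)·1050 = 372.5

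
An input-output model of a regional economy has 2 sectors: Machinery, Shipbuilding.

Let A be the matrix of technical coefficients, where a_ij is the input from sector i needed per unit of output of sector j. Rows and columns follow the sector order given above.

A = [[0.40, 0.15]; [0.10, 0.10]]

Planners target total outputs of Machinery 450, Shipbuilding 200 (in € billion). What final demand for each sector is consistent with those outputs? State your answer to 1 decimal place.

I − A =
  [   0.60    -0.15]
  [  -0.10     0.90]
d = (I − A) x:
  d_M = (+0.60)·450 + (-0.15)·200 = 240.0
  d_S = (-0.10)·450 + (+0.90)·200 = 135.0

d_M = 240.0, d_S = 135.0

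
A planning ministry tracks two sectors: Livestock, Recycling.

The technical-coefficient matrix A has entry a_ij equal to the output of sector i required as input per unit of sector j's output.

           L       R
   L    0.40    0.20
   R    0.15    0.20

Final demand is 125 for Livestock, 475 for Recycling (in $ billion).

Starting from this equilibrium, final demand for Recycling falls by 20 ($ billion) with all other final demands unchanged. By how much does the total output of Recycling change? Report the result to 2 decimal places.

I − A =
  [   0.60    -0.20]
  [  -0.15     0.80]
det(I−A) = (0.60)(0.80) − (-0.20)(-0.15) = 0.4500
adj(I−A) = [[0.80, 0.20], [0.15, 0.60]]
(I − A)⁻¹ = adj(I−A) / det(I−A) ≈
  [   1.7778     0.4444]
  [   0.3333     1.3333]
Δx = (I − A)⁻¹ Δd with Δd having -20 in the Recycling component and 0 elsewhere.
So Δx_R = L_RR · (-20), where L_RR = adj(I−A)_RR / det(I−A) = 0.60 / 0.4500.
Δx_R = 0.60 × (-20) / 0.4500 = -12.00 / 0.4500 ≈ -26.67.

Δx_R = -26.67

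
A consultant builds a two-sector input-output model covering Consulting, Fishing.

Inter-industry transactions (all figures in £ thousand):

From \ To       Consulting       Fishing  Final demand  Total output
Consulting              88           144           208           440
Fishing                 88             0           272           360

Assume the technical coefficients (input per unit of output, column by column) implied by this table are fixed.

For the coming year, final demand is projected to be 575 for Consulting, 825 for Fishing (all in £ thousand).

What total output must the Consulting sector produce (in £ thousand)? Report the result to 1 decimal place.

Technical coefficients a_ij = z_ij / X_j:
  a_11 = 88/440 = 0.20, a_21 = 88/440 = 0.20
  a_12 = 144/360 = 0.40, a_22 = 0/360 = 0.00
I − A =
  [   0.80    -0.40]
  [  -0.20     1.00]
det(I−A) = (0.80)(1.00) − (-0.40)(-0.20) = 0.7200
adj(I−A) = [[1.00, 0.40], [0.20, 0.80]]
(I − A)⁻¹ = adj(I−A) / det(I−A) ≈
  [   1.3889     0.5556]
  [   0.2778     1.1111]
x = (I − A)⁻¹ d = adj(I−A)·d / det(I−A), with det(I−A) = 0.7200:
  x_1 = (1.00·575 + 0.40·825) / 0.7200 = 905.00 / 0.7200 ≈ 1256.9
  x_2 = (0.20·575 + 0.80·825) / 0.7200 = 775.00 / 0.7200 ≈ 1076.4

x_1 = 1256.9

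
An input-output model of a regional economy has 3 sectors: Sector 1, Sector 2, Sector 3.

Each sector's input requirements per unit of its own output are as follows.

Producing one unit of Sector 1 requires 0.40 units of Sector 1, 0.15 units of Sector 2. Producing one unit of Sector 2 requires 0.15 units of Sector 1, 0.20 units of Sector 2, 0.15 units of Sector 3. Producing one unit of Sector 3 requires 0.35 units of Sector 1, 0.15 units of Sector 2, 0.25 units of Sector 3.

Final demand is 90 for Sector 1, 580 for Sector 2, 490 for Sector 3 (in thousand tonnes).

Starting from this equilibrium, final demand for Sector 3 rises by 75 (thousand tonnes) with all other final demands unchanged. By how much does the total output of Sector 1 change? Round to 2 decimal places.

Δx_1 = 70.51

I − A =
  [   0.60    -0.15    -0.35]
  [  -0.15     0.80    -0.15]
  [   0.00    -0.15     0.75]
Cofactors of I−A, C_ij = (−1)^(i+j)·(minor ij) (rows/columns in the sector order above):
  C_11 = (0.80)(0.75) − (-0.15)(-0.15) = 0.5775
  C_12 = −[(-0.15)(0.75) − (-0.15)(0.00)] = 0.1125
  C_13 = (-0.15)(-0.15) − (0.80)(0.00) = 0.0225
  C_21 = −[(-0.15)(0.75) − (-0.35)(-0.15)] = 0.1650
  C_22 = (0.60)(0.75) − (-0.35)(0.00) = 0.4500
  C_23 = −[(0.60)(-0.15) − (-0.15)(0.00)] = 0.0900
  C_31 = (-0.15)(-0.15) − (-0.35)(0.80) = 0.3025
  C_32 = −[(0.60)(-0.15) − (-0.35)(-0.15)] = 0.1425
  C_33 = (0.60)(0.80) − (-0.15)(-0.15) = 0.4575
det(I−A) = Σ_j (I−A)_1j·C_1j = (0.60)(0.5775) + (-0.15)(0.1125) + (-0.35)(0.0225) = 0.32175
adj(I−A) = Cᵀ =
  [ 0.5775   0.1650   0.3025]
  [ 0.1125   0.4500   0.1425]
  [ 0.0225   0.0900   0.4575]
(I − A)⁻¹ = adj(I−A) / det(I−A) ≈
  [   1.7949     0.5128     0.9402]
  [   0.3497     1.3986     0.4429]
  [   0.0699     0.2797     1.4219]
Δx = (I − A)⁻¹ Δd with Δd having +75 in the Sector 3 component and 0 elsewhere.
So Δx_1 = L_13 · (+75), where L_13 = adj(I−A)_13 / det(I−A) = 0.3025 / 0.32175.
Δx_1 = 0.3025 × (+75) / 0.32175 = 22.6875 / 0.32175 ≈ 70.51.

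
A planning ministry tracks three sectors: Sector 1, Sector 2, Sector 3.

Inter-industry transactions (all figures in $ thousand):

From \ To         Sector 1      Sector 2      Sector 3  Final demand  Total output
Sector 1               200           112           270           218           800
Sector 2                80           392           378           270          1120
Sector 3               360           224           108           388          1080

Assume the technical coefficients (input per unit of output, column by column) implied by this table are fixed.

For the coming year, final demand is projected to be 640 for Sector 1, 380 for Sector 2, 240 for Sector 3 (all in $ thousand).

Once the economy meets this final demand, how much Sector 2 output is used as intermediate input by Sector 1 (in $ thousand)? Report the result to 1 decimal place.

Technical coefficients a_ij = z_ij / X_j:
  a_11 = 200/800 = 0.25, a_21 = 80/800 = 0.10, a_31 = 360/800 = 0.45
  a_12 = 112/1120 = 0.10, a_22 = 392/1120 = 0.35, a_32 = 224/1120 = 0.20
  a_13 = 270/1080 = 0.25, a_23 = 378/1080 = 0.35, a_33 = 108/1080 = 0.10
I − A =
  [   0.75    -0.10    -0.25]
  [  -0.10     0.65    -0.35]
  [  -0.45    -0.20     0.90]
Cofactors of I−A, C_ij = (−1)^(i+j)·(minor ij) (rows/columns in the sector order above):
  C_11 = (0.65)(0.90) − (-0.35)(-0.20) = 0.5150
  C_12 = −[(-0.10)(0.90) − (-0.35)(-0.45)] = 0.2475
  C_13 = (-0.10)(-0.20) − (0.65)(-0.45) = 0.3125
  C_21 = −[(-0.10)(0.90) − (-0.25)(-0.20)] = 0.1400
  C_22 = (0.75)(0.90) − (-0.25)(-0.45) = 0.5625
  C_23 = −[(0.75)(-0.20) − (-0.10)(-0.45)] = 0.1950
  C_31 = (-0.10)(-0.35) − (-0.25)(0.65) = 0.1975
  C_32 = −[(0.75)(-0.35) − (-0.25)(-0.10)] = 0.2875
  C_33 = (0.75)(0.65) − (-0.10)(-0.10) = 0.4775
det(I−A) = Σ_j (I−A)_1j·C_1j = (0.75)(0.5150) + (-0.10)(0.2475) + (-0.25)(0.3125) = 0.283375
adj(I−A) = Cᵀ =
  [ 0.5150   0.1400   0.1975]
  [ 0.2475   0.5625   0.2875]
  [ 0.3125   0.1950   0.4775]
(I − A)⁻¹ = adj(I−A) / det(I−A) ≈
  [   1.8174     0.4940     0.6970]
  [   0.8734     1.9850     1.0146]
  [   1.1028     0.6881     1.6850]
First solve x = (I − A)⁻¹ d = adj(I−A)·d / det(I−A); in particular x_1 = (0.5150·640 + 0.1400·380 + 0.1975·240) / 0.283375 = 430.20 / 0.283375 ≈ 1518.130.
Intermediate flow from 2 to 1: z_21 = a_21 · x_1 = 0.10 × 430.20 / 0.283375 = 43.02 / 0.283375 ≈ 151.8.

z_21 = 151.8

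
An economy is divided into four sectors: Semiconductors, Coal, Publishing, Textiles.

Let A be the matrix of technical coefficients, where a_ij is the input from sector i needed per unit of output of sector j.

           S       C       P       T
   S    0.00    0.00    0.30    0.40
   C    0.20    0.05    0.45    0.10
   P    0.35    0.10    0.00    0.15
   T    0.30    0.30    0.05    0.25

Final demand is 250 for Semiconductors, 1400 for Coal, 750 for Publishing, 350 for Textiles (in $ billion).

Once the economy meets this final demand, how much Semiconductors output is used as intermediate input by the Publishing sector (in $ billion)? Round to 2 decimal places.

I − A =
  [   1.00     0.00    -0.30    -0.40]
  [  -0.20     0.95    -0.45    -0.10]
  [  -0.35    -0.10     1.00    -0.15]
  [  -0.30    -0.30    -0.05     0.75]
Compute the cofactors C_ij = (−1)^(i+j)·(3×3 minor ij) of I−A; the adjugate is their transpose:
adj(I−A) = Cᵀ =
  [ 0.620875   0.158000   0.277750   0.407750]
  [ 0.318625   0.523250   0.346500   0.309000]
  [ 0.308625   0.150000   0.544500   0.293500]
  [ 0.396375   0.282500   0.286000   0.799250]
det(I−A) = Σ_j (I−A)_1j·C_1j = (1.00)(0.620875) + (0.00)(0.318625) + (-0.30)(0.308625) + (-0.40)(0.396375) = 0.3697375
(I − A)⁻¹ = adj(I−A) / det(I−A) ≈
  [   1.6792     0.4273     0.7512     1.1028]
  [   0.8618     1.4152     0.9372     0.8357]
  [   0.8347     0.4057     1.4727     0.7938]
  [   1.0720     0.7641     0.7735     2.1617]
First solve x = (I − A)⁻¹ d = adj(I−A)·d / det(I−A); in particular x_P = (0.308625·250 + 0.150000·1400 + 0.544500·750 + 0.293500·350) / 0.3697375 = 798.25625 / 0.3697375 ≈ 2158.9810.
Intermediate flow from S to P: z_SP = a_SP · x_P = 0.30 × 798.25625 / 0.3697375 = 239.476875 / 0.3697375 ≈ 647.69.

z_SP = 647.69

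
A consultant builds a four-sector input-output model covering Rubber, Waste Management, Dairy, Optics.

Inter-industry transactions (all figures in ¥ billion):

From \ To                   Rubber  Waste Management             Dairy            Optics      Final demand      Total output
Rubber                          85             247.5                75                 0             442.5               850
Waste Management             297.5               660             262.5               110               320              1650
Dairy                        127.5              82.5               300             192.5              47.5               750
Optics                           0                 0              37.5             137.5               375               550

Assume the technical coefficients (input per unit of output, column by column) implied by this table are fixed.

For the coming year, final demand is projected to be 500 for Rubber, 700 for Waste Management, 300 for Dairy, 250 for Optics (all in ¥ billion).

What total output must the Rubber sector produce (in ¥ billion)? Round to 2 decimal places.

Technical coefficients a_ij = z_ij / X_j:
  a_11 = 85/850 = 0.10, a_21 = 297.5/850 = 0.35, a_31 = 127.5/850 = 0.15, a_41 = 0/850 = 0.00
  a_12 = 247.5/1650 = 0.15, a_22 = 660/1650 = 0.40, a_32 = 82.5/1650 = 0.05, a_42 = 0/1650 = 0.00
  a_13 = 75/750 = 0.10, a_23 = 262.5/750 = 0.35, a_33 = 300/750 = 0.40, a_43 = 37.5/750 = 0.05
  a_14 = 0/550 = 0.00, a_24 = 110/550 = 0.20, a_34 = 192.5/550 = 0.35, a_44 = 137.5/550 = 0.25
I − A =
  [   0.90    -0.15    -0.10     0.00]
  [  -0.35     0.60    -0.35    -0.20]
  [  -0.15    -0.05     0.60    -0.35]
  [   0.00     0.00    -0.05     0.75]
Compute the cofactors C_ij = (−1)^(i+j)·(3×3 minor ij) of I−A; the adjugate is their transpose:
adj(I−A) = Cᵀ =
  [ 0.245875   0.068625   0.085875   0.058375]
  [ 0.192250   0.378000   0.271500   0.227500]
  [ 0.080625   0.050625   0.365625   0.184125]
  [ 0.005375   0.003375   0.024375   0.258125]
det(I−A) = Σ_j (I−A)_1j·C_1j = (0.90)(0.245875) + (-0.15)(0.192250) + (-0.10)(0.080625) + (0.00)(0.005375) = 0.1843875
(I − A)⁻¹ = adj(I−A) / det(I−A) ≈
  [   1.3335     0.3722     0.4657     0.3166]
  [   1.0426     2.0500     1.4724     1.2338]
  [   0.4373     0.2746     1.9829     0.9986]
  [   0.0292     0.0183     0.1322     1.3999]
x = (I − A)⁻¹ d = adj(I−A)·d / det(I−A), with det(I−A) = 0.1843875:
  x_1 = (0.245875·500 + 0.068625·700 + 0.085875·300 + 0.058375·250) / 0.1843875 = 211.33125 / 0.1843875 ≈ 1146.13
  x_2 = (0.192250·500 + 0.378000·700 + 0.271500·300 + 0.227500·250) / 0.1843875 = 499.05 / 0.1843875 ≈ 2706.53
  x_3 = (0.080625·500 + 0.050625·700 + 0.365625·300 + 0.184125·250) / 0.1843875 = 231.46875 / 0.1843875 ≈ 1255.34
  x_4 = (0.005375·500 + 0.003375·700 + 0.024375·300 + 0.258125·250) / 0.1843875 = 76.89375 / 0.1843875 ≈ 417.02

x_1 = 1146.13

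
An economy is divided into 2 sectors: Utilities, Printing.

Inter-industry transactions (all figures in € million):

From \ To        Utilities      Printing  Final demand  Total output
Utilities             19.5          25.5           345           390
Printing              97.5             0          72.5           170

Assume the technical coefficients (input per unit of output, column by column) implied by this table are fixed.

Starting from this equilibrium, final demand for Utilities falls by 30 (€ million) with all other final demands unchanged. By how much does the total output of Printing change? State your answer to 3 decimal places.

Technical coefficients a_ij = z_ij / X_j:
  a_11 = 19.5/390 = 0.05, a_21 = 97.5/390 = 0.25
  a_12 = 25.5/170 = 0.15, a_22 = 0/170 = 0.00
I − A =
  [   0.95    -0.15]
  [  -0.25     1.00]
det(I−A) = (0.95)(1.00) − (-0.15)(-0.25) = 0.9125
adj(I−A) = [[1.00, 0.15], [0.25, 0.95]]
(I − A)⁻¹ = adj(I−A) / det(I−A) ≈
  [   1.0959     0.1644]
  [   0.2740     1.0411]
Δx = (I − A)⁻¹ Δd with Δd having -30 in the Utilities component and 0 elsewhere.
So Δx_2 = L_21 · (-30), where L_21 = adj(I−A)_21 / det(I−A) = 0.25 / 0.9125.
Δx_2 = 0.25 × (-30) / 0.9125 = -7.50 / 0.9125 ≈ -8.219.

Δx_2 = -8.219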